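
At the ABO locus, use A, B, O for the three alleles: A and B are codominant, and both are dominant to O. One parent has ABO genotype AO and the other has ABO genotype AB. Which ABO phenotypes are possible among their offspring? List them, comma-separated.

A, B, AB

Gametes from AO × AB give offspring ABO genotypes AA, AB, AO, BO, i.e. phenotypes A, B, AB.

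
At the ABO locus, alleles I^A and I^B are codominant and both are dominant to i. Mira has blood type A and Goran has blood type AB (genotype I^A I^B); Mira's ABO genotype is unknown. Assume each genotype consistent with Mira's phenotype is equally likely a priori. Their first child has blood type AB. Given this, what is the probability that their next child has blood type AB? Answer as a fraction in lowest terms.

5/12

Possible genotypes: Mira ∈ {I^A I^A, I^A i}; Goran ∈ {I^A I^B}.
Weight each parental genotype pair by prior × P(type-AB child):
  I^A I^A × I^A I^B: posterior weight 2/3; P(next child type AB) = 1/2.
  I^A i × I^A I^B: posterior weight 1/3; P(next child type AB) = 1/4.
Weighted sum = 5/12.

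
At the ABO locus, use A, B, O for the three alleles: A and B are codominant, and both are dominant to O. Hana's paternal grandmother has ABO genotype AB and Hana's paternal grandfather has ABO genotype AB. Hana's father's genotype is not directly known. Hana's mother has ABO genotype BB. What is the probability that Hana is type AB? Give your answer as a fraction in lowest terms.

1/2

Hana's father's ABO genotype from AB × AB: 1/4 AA, 1/2 AB, 1/4 BB.
Crossing each possibility with the mother BB and summing P(type AB): 1/4·1 + 1/2·1/2 + 1/4·0 = 1/2.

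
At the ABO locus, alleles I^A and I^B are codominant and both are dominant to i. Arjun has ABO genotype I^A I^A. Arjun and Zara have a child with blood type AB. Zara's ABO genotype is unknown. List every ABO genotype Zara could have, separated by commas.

I^A I^B, I^B I^B, I^B i

For each candidate genotype of Zara, check whether crossing it with I^A I^A can produce every observed child phenotype.
  I^A I^A → possible child types {A} ✗
  I^A I^B → possible child types {A, AB} ✓
  I^A i → possible child types {A} ✗
  I^B I^B → possible child types {AB} ✓
  I^B i → possible child types {A, AB} ✓
  i i → possible child types {A} ✗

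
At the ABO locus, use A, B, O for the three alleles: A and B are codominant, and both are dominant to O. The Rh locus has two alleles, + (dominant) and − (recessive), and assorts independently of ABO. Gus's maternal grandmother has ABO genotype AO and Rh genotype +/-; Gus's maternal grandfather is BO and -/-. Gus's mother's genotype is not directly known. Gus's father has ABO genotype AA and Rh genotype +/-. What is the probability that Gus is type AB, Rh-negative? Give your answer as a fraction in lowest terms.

3/32

Gus's mother's ABO genotype from AO × BO: 1/4 AB, 1/4 AO, 1/4 BO, 1/4 OO.
Crossing each possibility with the father AA and summing P(type AB): 1/4·1/2 + 1/4·0 + 1/4·1/2 + 1/4·0 = 1/4.
Similarly for Rh via the mother's Rh distribution: P(Rh-) = 3/8.
Independent loci: 1/4 × 3/8 = 3/32.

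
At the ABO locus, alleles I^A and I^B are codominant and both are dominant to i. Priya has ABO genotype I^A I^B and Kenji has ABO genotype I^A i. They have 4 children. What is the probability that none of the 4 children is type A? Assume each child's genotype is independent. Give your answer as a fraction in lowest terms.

1/16

ABO cross I^A I^B × I^A i → 1/2 A, 1/4 B, 1/4 AB.
So P(type A) = 1/2 per child.
P(not type A) = 1/2 for one child; (1/2)^4 = 1/16.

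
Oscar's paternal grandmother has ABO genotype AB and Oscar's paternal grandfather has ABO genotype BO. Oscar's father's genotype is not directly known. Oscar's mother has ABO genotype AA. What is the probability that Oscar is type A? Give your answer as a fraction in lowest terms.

Oscar's father's ABO genotype from AB × BO: 1/4 AB, 1/4 AO, 1/4 BB, 1/4 BO.
Crossing each possibility with the mother AA and summing P(type A): 1/4·1/2 + 1/4·1 + 1/4·0 + 1/4·1/2 = 1/2.

1/2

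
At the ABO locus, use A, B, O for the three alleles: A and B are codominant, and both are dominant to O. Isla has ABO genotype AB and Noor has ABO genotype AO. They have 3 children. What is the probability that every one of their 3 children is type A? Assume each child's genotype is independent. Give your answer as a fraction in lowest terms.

ABO cross AB × AO → 1/2 A, 1/4 B, 1/4 AB.
So P(type A) = 1/2 per child.
All 3 independent: (1/2)^3 = 1/8.

1/8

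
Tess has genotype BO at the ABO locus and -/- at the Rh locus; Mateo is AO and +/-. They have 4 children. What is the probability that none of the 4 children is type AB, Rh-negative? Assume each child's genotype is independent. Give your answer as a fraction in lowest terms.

ABO cross BO × AO → 1/4 O, 1/4 A, 1/4 B, 1/4 AB.
Rh cross -/- × +/- → 1/2 Rh+, 1/2 Rh-; so P(type AB, Rh-negative) = 1/4 × 1/2 = 1/8 per child.
P(not type AB, Rh-negative) = 7/8 for one child; (7/8)^4 = 2401/4096.

2401/4096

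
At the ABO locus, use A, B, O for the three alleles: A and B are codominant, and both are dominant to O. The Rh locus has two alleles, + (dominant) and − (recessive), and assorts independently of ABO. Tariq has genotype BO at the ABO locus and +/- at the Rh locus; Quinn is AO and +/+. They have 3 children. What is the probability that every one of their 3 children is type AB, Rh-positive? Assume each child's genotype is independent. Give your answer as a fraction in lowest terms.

1/64

ABO cross BO × AO → 1/4 O, 1/4 A, 1/4 B, 1/4 AB.
Rh cross +/- × +/+ → 1 Rh+; so P(type AB, Rh-positive) = 1/4 × 1 = 1/4 per child.
All 3 independent: (1/4)^3 = 1/64.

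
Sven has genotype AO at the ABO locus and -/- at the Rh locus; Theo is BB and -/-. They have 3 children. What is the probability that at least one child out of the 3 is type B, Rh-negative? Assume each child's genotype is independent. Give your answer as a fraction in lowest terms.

7/8

ABO cross AO × BB → 1/2 B, 1/2 AB.
Rh cross -/- × -/- → 1 Rh-; so P(type B, Rh-negative) = 1/2 × 1 = 1/2 per child.
P(none) = (1/2)^3 = 1/8; P(at least one) = 1 − 1/8 = 7/8.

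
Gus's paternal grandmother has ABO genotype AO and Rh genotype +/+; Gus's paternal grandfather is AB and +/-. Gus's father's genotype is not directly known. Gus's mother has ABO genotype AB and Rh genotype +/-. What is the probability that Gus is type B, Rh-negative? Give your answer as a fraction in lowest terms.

Gus's father's ABO genotype from AO × AB: 1/4 AA, 1/4 AB, 1/4 AO, 1/4 BO.
Crossing each possibility with the mother AB and summing P(type B): 1/4·0 + 1/4·1/4 + 1/4·1/4 + 1/4·1/2 = 1/4.
Similarly for Rh via the father's Rh distribution: P(Rh-) = 1/8.
Independent loci: 1/4 × 1/8 = 1/32.

1/32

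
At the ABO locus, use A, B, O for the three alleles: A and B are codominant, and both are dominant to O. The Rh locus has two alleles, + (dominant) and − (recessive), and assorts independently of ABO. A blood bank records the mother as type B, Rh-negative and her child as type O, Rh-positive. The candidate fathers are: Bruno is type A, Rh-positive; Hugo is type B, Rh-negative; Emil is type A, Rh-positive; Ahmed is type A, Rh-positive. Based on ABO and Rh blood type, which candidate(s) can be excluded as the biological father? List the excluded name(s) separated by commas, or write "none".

Hugo

A candidate is excluded only if no genotype consistent with his phenotype could produce a type O, Rh-positive child with a type B, Rh-negative mother.
Hugo (type B, Rh-): no genotype consistent with that phenotype can produce a type-O Rh+ child with a type-B mother.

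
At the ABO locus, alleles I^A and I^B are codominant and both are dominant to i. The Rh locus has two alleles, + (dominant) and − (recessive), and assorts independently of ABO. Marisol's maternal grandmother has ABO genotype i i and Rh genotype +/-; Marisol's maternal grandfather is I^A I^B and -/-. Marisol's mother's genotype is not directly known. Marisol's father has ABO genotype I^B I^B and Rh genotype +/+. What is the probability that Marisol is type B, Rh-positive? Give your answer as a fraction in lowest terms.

3/4

Marisol's mother's ABO genotype from i i × I^A I^B: 1/2 I^A i, 1/2 I^B i.
Crossing each possibility with the father I^B I^B and summing P(type B): 1/2·1/2 + 1/2·1 = 3/4.
Similarly for Rh via the mother's Rh distribution: P(Rh+) = 1.
Independent loci: 3/4 × 1 = 3/4.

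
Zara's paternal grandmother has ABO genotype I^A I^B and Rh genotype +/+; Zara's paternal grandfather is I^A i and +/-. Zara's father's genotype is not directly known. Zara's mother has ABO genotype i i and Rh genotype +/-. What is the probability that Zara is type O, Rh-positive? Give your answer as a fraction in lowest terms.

7/32

Zara's father's ABO genotype from I^A I^B × I^A i: 1/4 I^A I^A, 1/4 I^A I^B, 1/4 I^A i, 1/4 I^B i.
Crossing each possibility with the mother i i and summing P(type O): 1/4·0 + 1/4·0 + 1/4·1/2 + 1/4·1/2 = 1/4.
Similarly for Rh via the father's Rh distribution: P(Rh+) = 7/8.
Independent loci: 1/4 × 7/8 = 7/32.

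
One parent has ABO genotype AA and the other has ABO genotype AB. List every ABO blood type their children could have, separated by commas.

Gametes from AA × AB give offspring ABO genotypes AA, AB, i.e. phenotypes A, AB.

A, AB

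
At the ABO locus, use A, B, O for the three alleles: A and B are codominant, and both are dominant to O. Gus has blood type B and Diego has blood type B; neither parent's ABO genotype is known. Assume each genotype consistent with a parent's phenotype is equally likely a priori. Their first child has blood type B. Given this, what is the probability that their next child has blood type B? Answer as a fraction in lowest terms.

19/20

Possible genotypes: Gus ∈ {BB, BO}; Diego ∈ {BB, BO}.
Weight each parental genotype pair by prior × P(type-B child):
  BB × BB: posterior weight 4/15; P(next child type B) = 1.
  BB × BO: posterior weight 4/15; P(next child type B) = 1.
  BO × BB: posterior weight 4/15; P(next child type B) = 1.
  BO × BO: posterior weight 1/5; P(next child type B) = 3/4.
Weighted sum = 19/20.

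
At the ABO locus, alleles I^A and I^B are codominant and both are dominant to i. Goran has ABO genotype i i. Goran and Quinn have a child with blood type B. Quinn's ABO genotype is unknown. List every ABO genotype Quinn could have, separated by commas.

For each candidate genotype of Quinn, check whether crossing it with i i can produce every observed child phenotype.
  I^A I^A → possible child types {A} ✗
  I^A I^B → possible child types {A, B} ✓
  I^A i → possible child types {O, A} ✗
  I^B I^B → possible child types {B} ✓
  I^B i → possible child types {O, B} ✓
  i i → possible child types {O} ✗

I^A I^B, I^B I^B, I^B i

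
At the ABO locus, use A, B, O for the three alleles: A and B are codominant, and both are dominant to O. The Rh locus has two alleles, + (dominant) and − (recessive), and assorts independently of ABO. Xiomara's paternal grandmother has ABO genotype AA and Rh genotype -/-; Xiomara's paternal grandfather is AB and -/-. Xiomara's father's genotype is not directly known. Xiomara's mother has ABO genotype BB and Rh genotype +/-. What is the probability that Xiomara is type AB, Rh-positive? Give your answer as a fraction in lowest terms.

3/8

Xiomara's father's ABO genotype from AA × AB: 1/2 AA, 1/2 AB.
Crossing each possibility with the mother BB and summing P(type AB): 1/2·1 + 1/2·1/2 = 3/4.
Similarly for Rh via the father's Rh distribution: P(Rh+) = 1/2.
Independent loci: 3/4 × 1/2 = 3/8.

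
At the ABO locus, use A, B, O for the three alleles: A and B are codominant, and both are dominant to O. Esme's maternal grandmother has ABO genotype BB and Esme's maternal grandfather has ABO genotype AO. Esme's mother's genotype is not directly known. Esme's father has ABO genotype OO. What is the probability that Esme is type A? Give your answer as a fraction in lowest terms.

1/4

Esme's mother's ABO genotype from BB × AO: 1/2 AB, 1/2 BO.
Crossing each possibility with the father OO and summing P(type A): 1/2·1/2 + 1/2·0 = 1/4.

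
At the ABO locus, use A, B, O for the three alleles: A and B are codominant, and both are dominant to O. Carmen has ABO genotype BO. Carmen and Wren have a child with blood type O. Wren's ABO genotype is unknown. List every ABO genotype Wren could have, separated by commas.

For each candidate genotype of Wren, check whether crossing it with BO can produce every observed child phenotype.
  AA → possible child types {A, AB} ✗
  AB → possible child types {A, B, AB} ✗
  AO → possible child types {O, A, B, AB} ✓
  BB → possible child types {B} ✗
  BO → possible child types {O, B} ✓
  OO → possible child types {O, B} ✓

AO, BO, OO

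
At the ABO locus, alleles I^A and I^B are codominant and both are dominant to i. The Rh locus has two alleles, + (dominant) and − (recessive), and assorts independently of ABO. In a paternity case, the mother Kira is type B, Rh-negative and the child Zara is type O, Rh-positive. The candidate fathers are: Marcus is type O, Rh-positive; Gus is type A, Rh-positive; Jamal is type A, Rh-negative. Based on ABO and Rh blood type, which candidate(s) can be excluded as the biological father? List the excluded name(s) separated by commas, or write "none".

A candidate is excluded only if no genotype consistent with his phenotype could produce a type O, Rh-positive child with a type B, Rh-negative mother.
Jamal (type A, Rh-): no genotype consistent with that phenotype can produce a type-O Rh+ child with a type-B mother.

Jamal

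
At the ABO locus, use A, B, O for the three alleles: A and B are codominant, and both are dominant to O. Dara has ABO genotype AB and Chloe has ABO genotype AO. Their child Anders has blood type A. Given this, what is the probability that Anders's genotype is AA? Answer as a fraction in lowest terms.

1/2

Cross AB × AO → 1/4 AA, 1/4 AB, 1/4 AO, 1/4 BO.
Type-A genotypes among offspring: AA (1/4), AO (1/4); total 1/2.
P(AA | type A) = (1/4) / (1/2) = 1/2.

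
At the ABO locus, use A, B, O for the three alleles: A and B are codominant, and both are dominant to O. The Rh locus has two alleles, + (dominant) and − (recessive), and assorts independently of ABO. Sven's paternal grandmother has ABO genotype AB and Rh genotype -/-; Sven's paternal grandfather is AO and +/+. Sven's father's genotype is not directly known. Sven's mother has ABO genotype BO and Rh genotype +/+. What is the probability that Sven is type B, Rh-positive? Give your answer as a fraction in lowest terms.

Sven's father's ABO genotype from AB × AO: 1/4 AA, 1/4 AB, 1/4 AO, 1/4 BO.
Crossing each possibility with the mother BO and summing P(type B): 1/4·0 + 1/4·1/2 + 1/4·1/4 + 1/4·3/4 = 3/8.
Similarly for Rh via the father's Rh distribution: P(Rh+) = 1.
Independent loci: 3/8 × 1 = 3/8.

3/8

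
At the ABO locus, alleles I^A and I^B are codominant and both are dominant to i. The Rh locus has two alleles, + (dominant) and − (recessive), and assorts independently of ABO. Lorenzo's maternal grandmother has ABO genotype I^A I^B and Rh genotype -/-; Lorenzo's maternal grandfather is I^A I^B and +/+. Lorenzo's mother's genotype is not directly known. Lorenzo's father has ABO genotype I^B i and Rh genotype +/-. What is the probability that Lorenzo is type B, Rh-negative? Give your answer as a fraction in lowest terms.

Lorenzo's mother's ABO genotype from I^A I^B × I^A I^B: 1/4 I^A I^A, 1/2 I^A I^B, 1/4 I^B I^B.
Crossing each possibility with the father I^B i and summing P(type B): 1/4·0 + 1/2·1/2 + 1/4·1 = 1/2.
Similarly for Rh via the mother's Rh distribution: P(Rh-) = 1/4.
Independent loci: 1/2 × 1/4 = 1/8.

1/8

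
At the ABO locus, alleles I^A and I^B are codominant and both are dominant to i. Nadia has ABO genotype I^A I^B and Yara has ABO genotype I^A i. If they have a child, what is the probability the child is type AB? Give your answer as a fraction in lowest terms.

ABO cross I^A I^B × I^A i → offspring phenotypes: 1/2 A, 1/4 B, 1/4 AB.
So P(type AB) = 1/4.

1/4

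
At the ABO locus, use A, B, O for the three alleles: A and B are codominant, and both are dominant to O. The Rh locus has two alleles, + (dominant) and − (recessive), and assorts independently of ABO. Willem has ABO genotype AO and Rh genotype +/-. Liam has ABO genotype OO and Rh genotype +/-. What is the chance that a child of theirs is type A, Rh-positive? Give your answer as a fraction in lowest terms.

ABO cross AO × OO → offspring phenotypes: 1/2 O, 1/2 A.
Rh cross +/- × +/- → 3/4 Rh+, 1/4 Rh-.
Independent loci: P(type A, Rh-positive) = 1/2 × 3/4 = 3/8.

3/8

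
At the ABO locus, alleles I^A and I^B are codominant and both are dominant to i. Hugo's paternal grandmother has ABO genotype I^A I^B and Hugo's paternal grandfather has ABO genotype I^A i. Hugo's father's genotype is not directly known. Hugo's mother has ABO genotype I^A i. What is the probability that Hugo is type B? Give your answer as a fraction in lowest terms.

1/8

Hugo's father's ABO genotype from I^A I^B × I^A i: 1/4 I^A I^A, 1/4 I^A I^B, 1/4 I^A i, 1/4 I^B i.
Crossing each possibility with the mother I^A i and summing P(type B): 1/4·0 + 1/4·1/4 + 1/4·0 + 1/4·1/4 = 1/8.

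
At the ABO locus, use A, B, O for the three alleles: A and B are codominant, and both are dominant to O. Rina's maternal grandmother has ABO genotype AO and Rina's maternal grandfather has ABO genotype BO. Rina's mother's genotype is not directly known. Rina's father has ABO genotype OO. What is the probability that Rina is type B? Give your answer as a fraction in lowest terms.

1/4

Rina's mother's ABO genotype from AO × BO: 1/4 AB, 1/4 AO, 1/4 BO, 1/4 OO.
Crossing each possibility with the father OO and summing P(type B): 1/4·1/2 + 1/4·0 + 1/4·1/2 + 1/4·0 = 1/4.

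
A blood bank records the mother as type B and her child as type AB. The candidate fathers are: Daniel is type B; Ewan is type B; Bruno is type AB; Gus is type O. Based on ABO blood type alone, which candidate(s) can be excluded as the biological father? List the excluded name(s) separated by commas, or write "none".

Daniel, Ewan, Gus

A candidate is excluded only if no genotype consistent with his phenotype could produce a type AB child with a type B mother.
Daniel (type B): no genotype consistent with that phenotype can produce a type-AB child with a type-B mother.
Ewan (type B): no genotype consistent with that phenotype can produce a type-AB child with a type-B mother.
Gus (type O): no genotype consistent with that phenotype can produce a type-AB child with a type-B mother.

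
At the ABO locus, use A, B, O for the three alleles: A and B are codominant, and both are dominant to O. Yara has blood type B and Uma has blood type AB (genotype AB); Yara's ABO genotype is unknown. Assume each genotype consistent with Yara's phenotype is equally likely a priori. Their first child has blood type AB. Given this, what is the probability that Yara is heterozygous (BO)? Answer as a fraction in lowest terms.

Possible genotypes: Yara ∈ {BB, BO}; Uma ∈ {AB}.
Weight each parental genotype pair by prior × P(type-AB child):
  BB × AB: posterior weight 2/3.
  BO × AB: posterior weight 1/3.
Sum the posterior weight over pairs where Yara is BO: 1/3.

1/3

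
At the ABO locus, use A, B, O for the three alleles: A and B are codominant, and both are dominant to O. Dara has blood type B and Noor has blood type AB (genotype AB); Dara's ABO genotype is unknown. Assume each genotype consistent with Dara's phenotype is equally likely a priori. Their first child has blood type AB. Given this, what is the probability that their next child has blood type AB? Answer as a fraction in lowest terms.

Possible genotypes: Dara ∈ {BB, BO}; Noor ∈ {AB}.
Weight each parental genotype pair by prior × P(type-AB child):
  BB × AB: posterior weight 2/3; P(next child type AB) = 1/2.
  BO × AB: posterior weight 1/3; P(next child type AB) = 1/4.
Weighted sum = 5/12.

5/12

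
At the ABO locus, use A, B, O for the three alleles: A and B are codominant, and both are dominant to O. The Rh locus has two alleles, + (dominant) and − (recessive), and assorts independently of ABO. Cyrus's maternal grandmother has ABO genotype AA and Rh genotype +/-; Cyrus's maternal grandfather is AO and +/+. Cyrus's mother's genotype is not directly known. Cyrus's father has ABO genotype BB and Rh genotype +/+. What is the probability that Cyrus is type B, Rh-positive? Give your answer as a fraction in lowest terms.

1/4

Cyrus's mother's ABO genotype from AA × AO: 1/2 AA, 1/2 AO.
Crossing each possibility with the father BB and summing P(type B): 1/2·0 + 1/2·1/2 = 1/4.
Similarly for Rh via the mother's Rh distribution: P(Rh+) = 1.
Independent loci: 1/4 × 1 = 1/4.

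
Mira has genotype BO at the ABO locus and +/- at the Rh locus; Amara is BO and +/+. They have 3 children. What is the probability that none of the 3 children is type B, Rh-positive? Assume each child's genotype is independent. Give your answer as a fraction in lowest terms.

1/64

ABO cross BO × BO → 1/4 O, 3/4 B.
Rh cross +/- × +/+ → 1 Rh+; so P(type B, Rh-positive) = 3/4 × 1 = 3/4 per child.
P(not type B, Rh-positive) = 1/4 for one child; (1/4)^3 = 1/64.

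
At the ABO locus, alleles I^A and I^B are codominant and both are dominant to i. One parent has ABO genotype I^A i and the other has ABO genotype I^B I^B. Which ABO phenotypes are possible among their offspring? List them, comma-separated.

Gametes from I^A i × I^B I^B give offspring ABO genotypes I^A I^B, I^B i, i.e. phenotypes B, AB.

B, AB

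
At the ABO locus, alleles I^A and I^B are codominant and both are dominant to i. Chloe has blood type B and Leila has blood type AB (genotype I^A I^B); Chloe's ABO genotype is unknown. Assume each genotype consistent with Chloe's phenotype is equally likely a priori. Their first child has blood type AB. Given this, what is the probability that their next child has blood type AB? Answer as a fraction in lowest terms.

Possible genotypes: Chloe ∈ {I^B I^B, I^B i}; Leila ∈ {I^A I^B}.
Weight each parental genotype pair by prior × P(type-AB child):
  I^B I^B × I^A I^B: posterior weight 2/3; P(next child type AB) = 1/2.
  I^B i × I^A I^B: posterior weight 1/3; P(next child type AB) = 1/4.
Weighted sum = 5/12.

5/12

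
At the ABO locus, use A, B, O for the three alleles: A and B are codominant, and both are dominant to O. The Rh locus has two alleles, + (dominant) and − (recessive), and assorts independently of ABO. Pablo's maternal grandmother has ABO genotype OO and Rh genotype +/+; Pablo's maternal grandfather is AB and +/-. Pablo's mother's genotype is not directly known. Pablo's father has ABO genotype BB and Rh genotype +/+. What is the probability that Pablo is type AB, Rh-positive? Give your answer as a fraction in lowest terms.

1/4

Pablo's mother's ABO genotype from OO × AB: 1/2 AO, 1/2 BO.
Crossing each possibility with the father BB and summing P(type AB): 1/2·1/2 + 1/2·0 = 1/4.
Similarly for Rh via the mother's Rh distribution: P(Rh+) = 1.
Independent loci: 1/4 × 1 = 1/4.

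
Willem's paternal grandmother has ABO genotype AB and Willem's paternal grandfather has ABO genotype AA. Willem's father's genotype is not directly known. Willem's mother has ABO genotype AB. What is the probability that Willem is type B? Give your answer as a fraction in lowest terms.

Willem's father's ABO genotype from AB × AA: 1/2 AA, 1/2 AB.
Crossing each possibility with the mother AB and summing P(type B): 1/2·0 + 1/2·1/4 = 1/8.

1/8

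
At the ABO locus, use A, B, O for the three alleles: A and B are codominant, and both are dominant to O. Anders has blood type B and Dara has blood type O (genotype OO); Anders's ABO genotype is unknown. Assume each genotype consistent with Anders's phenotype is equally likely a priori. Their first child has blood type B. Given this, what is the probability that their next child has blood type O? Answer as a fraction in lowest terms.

1/6

Possible genotypes: Anders ∈ {BB, BO}; Dara ∈ {OO}.
Weight each parental genotype pair by prior × P(type-B child):
  BB × OO: posterior weight 2/3; P(next child type O) = 0.
  BO × OO: posterior weight 1/3; P(next child type O) = 1/2.
Weighted sum = 1/6.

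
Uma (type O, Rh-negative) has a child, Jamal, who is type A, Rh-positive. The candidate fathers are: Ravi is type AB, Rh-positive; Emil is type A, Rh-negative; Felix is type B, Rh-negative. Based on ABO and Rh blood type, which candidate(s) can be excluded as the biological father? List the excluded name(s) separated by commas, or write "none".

A candidate is excluded only if no genotype consistent with his phenotype could produce a type A, Rh-positive child with a type O, Rh-negative mother.
Emil (type A, Rh-): no genotype consistent with that phenotype can produce a type-A Rh+ child with a type-O mother.
Felix (type B, Rh-): no genotype consistent with that phenotype can produce a type-A Rh+ child with a type-O mother.

Emil, Felix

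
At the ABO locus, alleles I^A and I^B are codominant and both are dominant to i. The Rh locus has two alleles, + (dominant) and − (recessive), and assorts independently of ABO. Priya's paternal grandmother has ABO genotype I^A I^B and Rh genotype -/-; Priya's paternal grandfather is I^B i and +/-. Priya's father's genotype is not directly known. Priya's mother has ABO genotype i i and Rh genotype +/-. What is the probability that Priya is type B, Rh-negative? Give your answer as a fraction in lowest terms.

3/16

Priya's father's ABO genotype from I^A I^B × I^B i: 1/4 I^A I^B, 1/4 I^A i, 1/4 I^B I^B, 1/4 I^B i.
Crossing each possibility with the mother i i and summing P(type B): 1/4·1/2 + 1/4·0 + 1/4·1 + 1/4·1/2 = 1/2.
Similarly for Rh via the father's Rh distribution: P(Rh-) = 3/8.
Independent loci: 1/2 × 3/8 = 3/16.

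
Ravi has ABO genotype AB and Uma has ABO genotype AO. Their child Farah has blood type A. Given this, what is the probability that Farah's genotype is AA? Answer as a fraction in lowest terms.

1/2

Cross AB × AO → 1/4 AA, 1/4 AB, 1/4 AO, 1/4 BO.
Type-A genotypes among offspring: AA (1/4), AO (1/4); total 1/2.
P(AA | type A) = (1/4) / (1/2) = 1/2.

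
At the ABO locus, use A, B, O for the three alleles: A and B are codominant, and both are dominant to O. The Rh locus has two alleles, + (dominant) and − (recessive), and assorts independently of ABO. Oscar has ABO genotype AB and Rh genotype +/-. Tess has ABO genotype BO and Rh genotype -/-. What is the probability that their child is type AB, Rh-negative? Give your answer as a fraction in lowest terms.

1/8

ABO cross AB × BO → offspring phenotypes: 1/4 A, 1/2 B, 1/4 AB.
Rh cross +/- × -/- → 1/2 Rh+, 1/2 Rh-.
Independent loci: P(type AB, Rh-negative) = 1/4 × 1/2 = 1/8.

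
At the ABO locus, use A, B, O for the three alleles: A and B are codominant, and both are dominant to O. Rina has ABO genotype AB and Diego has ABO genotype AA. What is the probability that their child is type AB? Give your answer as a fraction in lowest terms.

1/2

ABO cross AB × AA → offspring phenotypes: 1/2 A, 1/2 AB.
So P(type AB) = 1/2.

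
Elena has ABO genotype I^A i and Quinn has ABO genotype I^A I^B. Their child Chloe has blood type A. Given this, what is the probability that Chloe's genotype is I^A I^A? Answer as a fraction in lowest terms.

Cross I^A i × I^A I^B → 1/4 I^A I^A, 1/4 I^A I^B, 1/4 I^A i, 1/4 I^B i.
Type-A genotypes among offspring: I^A I^A (1/4), I^A i (1/4); total 1/2.
P(I^A I^A | type A) = (1/4) / (1/2) = 1/2.

1/2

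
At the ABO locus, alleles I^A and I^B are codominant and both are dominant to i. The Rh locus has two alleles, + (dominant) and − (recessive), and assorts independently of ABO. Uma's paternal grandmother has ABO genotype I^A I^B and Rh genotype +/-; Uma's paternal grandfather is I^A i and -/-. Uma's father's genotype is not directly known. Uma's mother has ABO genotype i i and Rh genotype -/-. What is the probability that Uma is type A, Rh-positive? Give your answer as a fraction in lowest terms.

1/8

Uma's father's ABO genotype from I^A I^B × I^A i: 1/4 I^A I^A, 1/4 I^A I^B, 1/4 I^A i, 1/4 I^B i.
Crossing each possibility with the mother i i and summing P(type A): 1/4·1 + 1/4·1/2 + 1/4·1/2 + 1/4·0 = 1/2.
Similarly for Rh via the father's Rh distribution: P(Rh+) = 1/4.
Independent loci: 1/2 × 1/4 = 1/8.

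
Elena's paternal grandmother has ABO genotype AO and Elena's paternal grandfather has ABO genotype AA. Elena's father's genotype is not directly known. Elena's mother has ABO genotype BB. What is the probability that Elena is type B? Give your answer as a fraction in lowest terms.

1/4

Elena's father's ABO genotype from AO × AA: 1/2 AA, 1/2 AO.
Crossing each possibility with the mother BB and summing P(type B): 1/2·0 + 1/2·1/2 = 1/4.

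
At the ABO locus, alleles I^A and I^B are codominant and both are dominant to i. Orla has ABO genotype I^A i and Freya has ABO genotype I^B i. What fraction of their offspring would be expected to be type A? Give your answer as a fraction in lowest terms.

1/4

ABO cross I^A i × I^B i → offspring phenotypes: 1/4 O, 1/4 A, 1/4 B, 1/4 AB.
So P(type A) = 1/4.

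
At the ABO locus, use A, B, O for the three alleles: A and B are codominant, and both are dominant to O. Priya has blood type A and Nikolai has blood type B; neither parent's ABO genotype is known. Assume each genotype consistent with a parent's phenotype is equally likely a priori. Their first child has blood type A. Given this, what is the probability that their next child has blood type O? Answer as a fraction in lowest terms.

Possible genotypes: Priya ∈ {AA, AO}; Nikolai ∈ {BB, BO}.
Weight each parental genotype pair by prior × P(type-A child):
  AA × BO: posterior weight 2/3; P(next child type O) = 0.
  AO × BO: posterior weight 1/3; P(next child type O) = 1/4.
Weighted sum = 1/12.

1/12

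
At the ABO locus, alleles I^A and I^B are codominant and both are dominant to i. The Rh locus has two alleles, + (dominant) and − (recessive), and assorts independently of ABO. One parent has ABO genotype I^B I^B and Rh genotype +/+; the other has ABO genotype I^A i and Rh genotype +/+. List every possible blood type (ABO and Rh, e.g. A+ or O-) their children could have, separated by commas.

B+, AB+

Gametes from I^B I^B × I^A i give offspring ABO genotypes I^A I^B, I^B i, i.e. phenotypes B, AB.
Rh cross +/+ × +/+ → phenotypes Rh+.
Combining independently: B+, AB+.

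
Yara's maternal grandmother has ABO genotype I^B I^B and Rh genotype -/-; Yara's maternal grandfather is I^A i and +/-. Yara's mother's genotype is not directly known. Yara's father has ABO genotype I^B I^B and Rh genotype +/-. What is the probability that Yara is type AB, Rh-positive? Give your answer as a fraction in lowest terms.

5/32

Yara's mother's ABO genotype from I^B I^B × I^A i: 1/2 I^A I^B, 1/2 I^B i.
Crossing each possibility with the father I^B I^B and summing P(type AB): 1/2·1/2 + 1/2·0 = 1/4.
Similarly for Rh via the mother's Rh distribution: P(Rh+) = 5/8.
Independent loci: 1/4 × 5/8 = 5/32.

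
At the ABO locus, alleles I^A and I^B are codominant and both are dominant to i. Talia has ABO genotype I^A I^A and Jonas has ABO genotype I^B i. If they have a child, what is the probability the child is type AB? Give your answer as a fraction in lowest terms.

1/2

ABO cross I^A I^A × I^B i → offspring phenotypes: 1/2 A, 1/2 AB.
So P(type AB) = 1/2.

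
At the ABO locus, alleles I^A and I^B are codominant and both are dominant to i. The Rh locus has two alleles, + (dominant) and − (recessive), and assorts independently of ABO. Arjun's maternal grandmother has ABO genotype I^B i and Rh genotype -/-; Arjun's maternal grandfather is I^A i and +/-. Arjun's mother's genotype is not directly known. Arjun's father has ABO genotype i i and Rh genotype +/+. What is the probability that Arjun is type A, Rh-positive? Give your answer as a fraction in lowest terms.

Arjun's mother's ABO genotype from I^B i × I^A i: 1/4 I^A I^B, 1/4 I^A i, 1/4 I^B i, 1/4 i i.
Crossing each possibility with the father i i and summing P(type A): 1/4·1/2 + 1/4·1/2 + 1/4·0 + 1/4·0 = 1/4.
Similarly for Rh via the mother's Rh distribution: P(Rh+) = 1.
Independent loci: 1/4 × 1 = 1/4.

1/4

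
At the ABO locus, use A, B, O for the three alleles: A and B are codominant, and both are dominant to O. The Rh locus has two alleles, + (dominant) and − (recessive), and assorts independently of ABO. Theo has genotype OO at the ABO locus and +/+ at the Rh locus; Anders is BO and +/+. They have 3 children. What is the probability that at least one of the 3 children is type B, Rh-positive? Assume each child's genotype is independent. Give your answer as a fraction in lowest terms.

ABO cross OO × BO → 1/2 O, 1/2 B.
Rh cross +/+ × +/+ → 1 Rh+; so P(type B, Rh-positive) = 1/2 × 1 = 1/2 per child.
P(none) = (1/2)^3 = 1/8; P(at least one) = 1 − 1/8 = 7/8.

7/8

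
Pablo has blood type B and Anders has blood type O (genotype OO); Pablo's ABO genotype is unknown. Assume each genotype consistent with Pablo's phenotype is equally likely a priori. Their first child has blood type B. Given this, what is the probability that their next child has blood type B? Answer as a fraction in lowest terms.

Possible genotypes: Pablo ∈ {BB, BO}; Anders ∈ {OO}.
Weight each parental genotype pair by prior × P(type-B child):
  BB × OO: posterior weight 2/3; P(next child type B) = 1.
  BO × OO: posterior weight 1/3; P(next child type B) = 1/2.
Weighted sum = 5/6.

5/6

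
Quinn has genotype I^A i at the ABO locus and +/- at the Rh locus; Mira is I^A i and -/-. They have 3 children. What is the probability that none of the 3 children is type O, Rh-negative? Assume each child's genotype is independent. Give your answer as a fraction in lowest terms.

ABO cross I^A i × I^A i → 1/4 O, 3/4 A.
Rh cross +/- × -/- → 1/2 Rh+, 1/2 Rh-; so P(type O, Rh-negative) = 1/4 × 1/2 = 1/8 per child.
P(not type O, Rh-negative) = 7/8 for one child; (7/8)^3 = 343/512.

343/512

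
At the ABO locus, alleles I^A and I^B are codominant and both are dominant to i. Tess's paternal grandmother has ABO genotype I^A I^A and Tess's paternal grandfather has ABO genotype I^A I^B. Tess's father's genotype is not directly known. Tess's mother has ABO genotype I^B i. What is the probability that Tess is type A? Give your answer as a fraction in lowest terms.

3/8

Tess's father's ABO genotype from I^A I^A × I^A I^B: 1/2 I^A I^A, 1/2 I^A I^B.
Crossing each possibility with the mother I^B i and summing P(type A): 1/2·1/2 + 1/2·1/4 = 3/8.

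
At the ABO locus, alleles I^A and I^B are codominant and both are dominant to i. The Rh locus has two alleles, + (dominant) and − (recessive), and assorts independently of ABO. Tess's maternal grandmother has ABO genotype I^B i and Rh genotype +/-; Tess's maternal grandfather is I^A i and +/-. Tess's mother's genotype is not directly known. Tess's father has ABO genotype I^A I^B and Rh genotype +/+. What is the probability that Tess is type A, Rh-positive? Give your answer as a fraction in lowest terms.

3/8

Tess's mother's ABO genotype from I^B i × I^A i: 1/4 I^A I^B, 1/4 I^A i, 1/4 I^B i, 1/4 i i.
Crossing each possibility with the father I^A I^B and summing P(type A): 1/4·1/4 + 1/4·1/2 + 1/4·1/4 + 1/4·1/2 = 3/8.
Similarly for Rh via the mother's Rh distribution: P(Rh+) = 1.
Independent loci: 3/8 × 1 = 3/8.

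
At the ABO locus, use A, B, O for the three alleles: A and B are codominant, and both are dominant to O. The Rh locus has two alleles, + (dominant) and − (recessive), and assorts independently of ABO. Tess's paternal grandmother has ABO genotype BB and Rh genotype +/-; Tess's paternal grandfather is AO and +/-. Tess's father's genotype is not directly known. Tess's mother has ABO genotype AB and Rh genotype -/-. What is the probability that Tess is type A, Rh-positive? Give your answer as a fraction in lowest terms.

Tess's father's ABO genotype from BB × AO: 1/2 AB, 1/2 BO.
Crossing each possibility with the mother AB and summing P(type A): 1/2·1/4 + 1/2·1/4 = 1/4.
Similarly for Rh via the father's Rh distribution: P(Rh+) = 1/2.
Independent loci: 1/4 × 1/2 = 1/8.

1/8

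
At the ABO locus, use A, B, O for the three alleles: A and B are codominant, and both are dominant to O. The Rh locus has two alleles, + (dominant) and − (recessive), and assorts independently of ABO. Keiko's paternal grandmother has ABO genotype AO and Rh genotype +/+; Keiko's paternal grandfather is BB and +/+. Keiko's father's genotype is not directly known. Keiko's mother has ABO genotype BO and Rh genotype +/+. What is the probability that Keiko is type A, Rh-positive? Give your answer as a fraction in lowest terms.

Keiko's father's ABO genotype from AO × BB: 1/2 AB, 1/2 BO.
Crossing each possibility with the mother BO and summing P(type A): 1/2·1/4 + 1/2·0 = 1/8.
Similarly for Rh via the father's Rh distribution: P(Rh+) = 1.
Independent loci: 1/8 × 1 = 1/8.

1/8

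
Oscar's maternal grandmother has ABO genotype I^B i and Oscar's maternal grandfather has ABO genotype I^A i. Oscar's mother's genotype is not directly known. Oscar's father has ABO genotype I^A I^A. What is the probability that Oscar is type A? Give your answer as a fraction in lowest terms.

Oscar's mother's ABO genotype from I^B i × I^A i: 1/4 I^A I^B, 1/4 I^A i, 1/4 I^B i, 1/4 i i.
Crossing each possibility with the father I^A I^A and summing P(type A): 1/4·1/2 + 1/4·1 + 1/4·1/2 + 1/4·1 = 3/4.

3/4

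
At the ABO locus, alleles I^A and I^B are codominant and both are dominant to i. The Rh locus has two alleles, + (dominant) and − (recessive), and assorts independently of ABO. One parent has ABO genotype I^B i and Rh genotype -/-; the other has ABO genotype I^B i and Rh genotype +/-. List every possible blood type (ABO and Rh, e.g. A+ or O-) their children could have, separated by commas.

Gametes from I^B i × I^B i give offspring ABO genotypes I^B I^B, I^B i, i i, i.e. phenotypes O, B.
Rh cross -/- × +/- → phenotypes Rh+, Rh-.
Combining independently: O+, O-, B+, B-.

O+, O-, B+, B-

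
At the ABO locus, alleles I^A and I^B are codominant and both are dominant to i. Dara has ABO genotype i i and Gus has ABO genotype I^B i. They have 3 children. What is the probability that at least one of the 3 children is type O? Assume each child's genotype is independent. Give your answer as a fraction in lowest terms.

7/8

ABO cross i i × I^B i → 1/2 O, 1/2 B.
So P(type O) = 1/2 per child.
P(none) = (1/2)^3 = 1/8; P(at least one) = 1 − 1/8 = 7/8.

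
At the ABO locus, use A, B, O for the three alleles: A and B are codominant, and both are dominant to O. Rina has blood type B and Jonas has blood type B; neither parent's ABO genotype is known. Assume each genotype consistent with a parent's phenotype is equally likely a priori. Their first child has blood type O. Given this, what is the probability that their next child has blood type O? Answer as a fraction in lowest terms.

Possible genotypes: Rina ∈ {BB, BO}; Jonas ∈ {BB, BO}.
Weight each parental genotype pair by prior × P(type-O child):
  BO × BO: posterior weight 1; P(next child type O) = 1/4.
Weighted sum = 1/4.

1/4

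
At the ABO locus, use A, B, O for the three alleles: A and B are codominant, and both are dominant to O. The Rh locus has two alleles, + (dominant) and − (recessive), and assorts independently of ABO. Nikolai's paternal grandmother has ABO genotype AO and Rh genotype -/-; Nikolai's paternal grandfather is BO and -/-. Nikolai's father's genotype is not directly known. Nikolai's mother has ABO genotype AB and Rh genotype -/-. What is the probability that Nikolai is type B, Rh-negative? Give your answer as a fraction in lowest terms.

3/8

Nikolai's father's ABO genotype from AO × BO: 1/4 AB, 1/4 AO, 1/4 BO, 1/4 OO.
Crossing each possibility with the mother AB and summing P(type B): 1/4·1/4 + 1/4·1/4 + 1/4·1/2 + 1/4·1/2 = 3/8.
Similarly for Rh via the father's Rh distribution: P(Rh-) = 1.
Independent loci: 3/8 × 1 = 3/8.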